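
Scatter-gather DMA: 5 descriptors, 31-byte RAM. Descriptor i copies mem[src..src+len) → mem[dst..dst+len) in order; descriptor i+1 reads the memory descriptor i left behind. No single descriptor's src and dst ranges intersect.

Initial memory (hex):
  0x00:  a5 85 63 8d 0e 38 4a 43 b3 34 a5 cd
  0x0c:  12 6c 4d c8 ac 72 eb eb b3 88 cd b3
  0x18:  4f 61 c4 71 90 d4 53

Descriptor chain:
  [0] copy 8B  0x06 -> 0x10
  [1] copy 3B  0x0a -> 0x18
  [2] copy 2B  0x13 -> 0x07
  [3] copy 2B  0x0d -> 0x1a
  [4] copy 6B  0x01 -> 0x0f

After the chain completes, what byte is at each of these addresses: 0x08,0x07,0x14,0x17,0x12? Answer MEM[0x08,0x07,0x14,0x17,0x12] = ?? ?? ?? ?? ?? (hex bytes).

  after D0: wrote 8B at 0x10 = 4a43b334a5cd126c
  after D1: wrote 3B at 0x18 = a5cd12
  after D2: wrote 2B at 0x07 = 34a5
  after D3: wrote 2B at 0x1a = 6c4d
  after D4: wrote 6B at 0x0f = 85638d0e384a
query mem[0x08]=0xa5, mem[0x07]=0x34, mem[0x14]=0x4a, mem[0x17]=0x6c, mem[0x12]=0x0e

MEM[0x08,0x07,0x14,0x17,0x12] = a5 34 4a 6c 0e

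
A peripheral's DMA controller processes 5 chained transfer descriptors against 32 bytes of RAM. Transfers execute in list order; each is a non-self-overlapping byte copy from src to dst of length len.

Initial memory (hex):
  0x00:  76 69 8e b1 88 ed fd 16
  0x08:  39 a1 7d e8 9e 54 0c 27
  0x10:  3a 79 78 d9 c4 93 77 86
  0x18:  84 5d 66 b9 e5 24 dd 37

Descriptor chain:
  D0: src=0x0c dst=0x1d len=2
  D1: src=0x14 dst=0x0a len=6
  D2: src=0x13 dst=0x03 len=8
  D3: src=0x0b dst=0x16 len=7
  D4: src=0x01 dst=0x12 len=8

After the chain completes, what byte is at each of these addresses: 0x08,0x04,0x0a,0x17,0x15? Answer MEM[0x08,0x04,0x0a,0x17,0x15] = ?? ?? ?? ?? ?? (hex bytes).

#0 dst[0x1d+2] := {0x9e,0x54}
#1 dst[0x0a+6] := {0xc4,0x93,0x77,0x86,0x84,0x5d}
#2 dst[0x03+8] := {0xd9,0xc4,0x93,0x77,0x86,0x84,0x5d,0x66}
#3 dst[0x16+7] := {0x93,0x77,0x86,0x84,0x5d,0x3a,0x79}
#4 dst[0x12+8] := {0x69,0x8e,0xd9,0xc4,0x93,0x77,0x86,0x84}
query mem[0x08]=0x84, mem[0x04]=0xc4, mem[0x0a]=0x66, mem[0x17]=0x77, mem[0x15]=0xc4

MEM[0x08,0x04,0x0a,0x17,0x15] = 84 c4 66 77 c4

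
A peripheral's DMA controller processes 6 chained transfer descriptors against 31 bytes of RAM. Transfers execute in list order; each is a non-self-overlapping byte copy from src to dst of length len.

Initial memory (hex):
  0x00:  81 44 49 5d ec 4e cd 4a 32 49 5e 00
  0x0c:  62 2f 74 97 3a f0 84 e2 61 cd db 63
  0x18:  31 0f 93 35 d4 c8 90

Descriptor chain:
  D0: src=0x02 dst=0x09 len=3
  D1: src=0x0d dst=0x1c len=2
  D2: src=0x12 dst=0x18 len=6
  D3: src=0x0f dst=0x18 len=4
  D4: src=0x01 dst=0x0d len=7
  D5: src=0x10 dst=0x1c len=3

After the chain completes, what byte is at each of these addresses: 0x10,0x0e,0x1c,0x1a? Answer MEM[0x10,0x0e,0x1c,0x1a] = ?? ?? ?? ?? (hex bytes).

MEM[0x10,0x0e,0x1c,0x1a] = ec 49 ec f0

#0 dst[0x09+3] := {0x49,0x5d,0xec}
#1 dst[0x1c+2] := {0x2f,0x74}
#2 dst[0x18+6] := {0x84,0xe2,0x61,0xcd,0xdb,0x63}
#3 dst[0x18+4] := {0x97,0x3a,0xf0,0x84}
#4 dst[0x0d+7] := {0x44,0x49,0x5d,0xec,0x4e,0xcd,0x4a}
#5 dst[0x1c+3] := {0xec,0x4e,0xcd}
query mem[0x10]=0xec, mem[0x0e]=0x49, mem[0x1c]=0xec, mem[0x1a]=0xf0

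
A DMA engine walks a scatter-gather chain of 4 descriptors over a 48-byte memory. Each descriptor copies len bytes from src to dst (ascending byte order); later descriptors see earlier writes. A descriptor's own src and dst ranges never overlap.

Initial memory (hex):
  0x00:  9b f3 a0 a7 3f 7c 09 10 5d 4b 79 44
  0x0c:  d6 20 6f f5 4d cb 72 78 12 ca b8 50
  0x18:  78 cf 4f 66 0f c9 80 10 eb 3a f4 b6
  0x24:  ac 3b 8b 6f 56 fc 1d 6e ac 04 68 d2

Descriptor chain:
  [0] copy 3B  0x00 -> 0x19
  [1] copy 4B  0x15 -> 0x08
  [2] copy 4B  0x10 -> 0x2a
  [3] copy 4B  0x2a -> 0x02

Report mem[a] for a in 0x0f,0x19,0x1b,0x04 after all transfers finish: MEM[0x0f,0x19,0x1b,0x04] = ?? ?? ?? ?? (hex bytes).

D0: mem[0x19..0x1b] <- [9b f3 a0]
D1: mem[0x08..0x0b] <- [ca b8 50 78]
D2: mem[0x2a..0x2d] <- [4d cb 72 78]
D3: mem[0x02..0x05] <- [4d cb 72 78]
query mem[0x0f]=0xf5, mem[0x19]=0x9b, mem[0x1b]=0xa0, mem[0x04]=0x72

MEM[0x0f,0x19,0x1b,0x04] = f5 9b a0 72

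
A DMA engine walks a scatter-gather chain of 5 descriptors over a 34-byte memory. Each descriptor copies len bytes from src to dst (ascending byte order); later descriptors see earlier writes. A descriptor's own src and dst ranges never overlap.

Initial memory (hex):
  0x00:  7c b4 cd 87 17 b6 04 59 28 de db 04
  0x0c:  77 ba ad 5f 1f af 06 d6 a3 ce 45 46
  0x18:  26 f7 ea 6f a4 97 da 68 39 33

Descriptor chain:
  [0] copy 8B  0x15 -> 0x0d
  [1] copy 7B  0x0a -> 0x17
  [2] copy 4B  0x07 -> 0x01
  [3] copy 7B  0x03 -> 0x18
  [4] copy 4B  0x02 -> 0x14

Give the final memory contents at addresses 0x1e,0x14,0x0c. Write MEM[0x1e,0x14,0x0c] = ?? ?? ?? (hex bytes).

[0] 0x15->0x0d len=8 : ce 45 46 26 f7 ea 6f a4
[1] 0x0a->0x17 len=7 : db 04 77 ce 45 46 26
[2] 0x07->0x01 len=4 : 59 28 de db
[3] 0x03->0x18 len=7 : de db b6 04 59 28 de
[4] 0x02->0x14 len=4 : 28 de db b6
query mem[0x1e]=0xde, mem[0x14]=0x28, mem[0x0c]=0x77

MEM[0x1e,0x14,0x0c] = de 28 77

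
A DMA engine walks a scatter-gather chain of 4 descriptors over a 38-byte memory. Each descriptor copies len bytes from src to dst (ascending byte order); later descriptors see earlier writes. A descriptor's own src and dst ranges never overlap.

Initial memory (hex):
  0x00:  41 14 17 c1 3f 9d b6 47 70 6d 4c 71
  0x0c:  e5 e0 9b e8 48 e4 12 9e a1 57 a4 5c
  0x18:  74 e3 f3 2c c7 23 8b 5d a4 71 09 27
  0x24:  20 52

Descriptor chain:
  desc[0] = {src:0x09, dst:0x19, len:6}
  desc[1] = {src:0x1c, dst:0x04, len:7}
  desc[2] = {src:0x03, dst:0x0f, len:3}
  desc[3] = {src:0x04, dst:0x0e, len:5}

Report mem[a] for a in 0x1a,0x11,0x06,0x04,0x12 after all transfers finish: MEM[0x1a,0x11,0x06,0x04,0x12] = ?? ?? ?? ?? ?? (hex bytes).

[0] 0x09->0x19 len=6 : 6d 4c 71 e5 e0 9b
[1] 0x1c->0x04 len=7 : e5 e0 9b 5d a4 71 09
[2] 0x03->0x0f len=3 : c1 e5 e0
[3] 0x04->0x0e len=5 : e5 e0 9b 5d a4
query mem[0x1a]=0x4c, mem[0x11]=0x5d, mem[0x06]=0x9b, mem[0x04]=0xe5, mem[0x12]=0xa4

MEM[0x1a,0x11,0x06,0x04,0x12] = 4c 5d 9b e5 a4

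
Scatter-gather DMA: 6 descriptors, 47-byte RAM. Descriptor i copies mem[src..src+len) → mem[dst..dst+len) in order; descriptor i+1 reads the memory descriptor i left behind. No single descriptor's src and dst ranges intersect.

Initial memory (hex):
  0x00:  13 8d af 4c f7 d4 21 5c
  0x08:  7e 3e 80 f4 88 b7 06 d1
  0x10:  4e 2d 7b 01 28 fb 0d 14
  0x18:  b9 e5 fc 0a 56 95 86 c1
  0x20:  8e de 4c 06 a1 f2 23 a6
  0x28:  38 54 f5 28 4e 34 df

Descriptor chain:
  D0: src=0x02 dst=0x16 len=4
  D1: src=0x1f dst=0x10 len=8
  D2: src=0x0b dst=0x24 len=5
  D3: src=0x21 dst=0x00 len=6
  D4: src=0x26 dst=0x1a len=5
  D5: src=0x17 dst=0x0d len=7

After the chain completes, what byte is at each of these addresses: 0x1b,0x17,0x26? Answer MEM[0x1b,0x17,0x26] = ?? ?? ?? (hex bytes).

#0 dst[0x16+4] := {0xaf,0x4c,0xf7,0xd4}
#1 dst[0x10+8] := {0xc1,0x8e,0xde,0x4c,0x06,0xa1,0xf2,0x23}
#2 dst[0x24+5] := {0xf4,0x88,0xb7,0x06,0xd1}
#3 dst[0x00+6] := {0xde,0x4c,0x06,0xf4,0x88,0xb7}
#4 dst[0x1a+5] := {0xb7,0x06,0xd1,0x54,0xf5}
#5 dst[0x0d+7] := {0x23,0xf7,0xd4,0xb7,0x06,0xd1,0x54}
query mem[0x1b]=0x06, mem[0x17]=0x23, mem[0x26]=0xb7

MEM[0x1b,0x17,0x26] = 06 23 b7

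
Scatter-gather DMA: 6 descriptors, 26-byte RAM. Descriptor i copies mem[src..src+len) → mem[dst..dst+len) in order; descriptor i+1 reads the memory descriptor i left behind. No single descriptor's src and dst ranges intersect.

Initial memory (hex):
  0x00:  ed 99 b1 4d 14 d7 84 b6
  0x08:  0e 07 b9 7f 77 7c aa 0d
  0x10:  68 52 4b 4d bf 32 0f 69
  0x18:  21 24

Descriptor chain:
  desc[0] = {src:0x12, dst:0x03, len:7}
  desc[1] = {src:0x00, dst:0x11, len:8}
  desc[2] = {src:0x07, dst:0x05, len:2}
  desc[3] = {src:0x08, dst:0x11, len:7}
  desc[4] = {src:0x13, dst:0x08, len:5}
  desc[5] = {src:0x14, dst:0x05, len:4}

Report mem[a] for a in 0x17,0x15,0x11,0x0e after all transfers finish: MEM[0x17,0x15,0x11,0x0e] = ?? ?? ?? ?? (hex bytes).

MEM[0x17,0x15,0x11,0x0e] = aa 77 69 aa

  after D0: wrote 7B at 0x03 = 4b4dbf320f6921
  after D1: wrote 8B at 0x11 = ed99b14b4dbf320f
  after D2: wrote 2B at 0x05 = 0f69
  after D3: wrote 7B at 0x11 = 6921b97f777caa
  after D4: wrote 5B at 0x08 = b97f777caa
  after D5: wrote 4B at 0x05 = 7f777caa
query mem[0x17]=0xaa, mem[0x15]=0x77, mem[0x11]=0x69, mem[0x0e]=0xaa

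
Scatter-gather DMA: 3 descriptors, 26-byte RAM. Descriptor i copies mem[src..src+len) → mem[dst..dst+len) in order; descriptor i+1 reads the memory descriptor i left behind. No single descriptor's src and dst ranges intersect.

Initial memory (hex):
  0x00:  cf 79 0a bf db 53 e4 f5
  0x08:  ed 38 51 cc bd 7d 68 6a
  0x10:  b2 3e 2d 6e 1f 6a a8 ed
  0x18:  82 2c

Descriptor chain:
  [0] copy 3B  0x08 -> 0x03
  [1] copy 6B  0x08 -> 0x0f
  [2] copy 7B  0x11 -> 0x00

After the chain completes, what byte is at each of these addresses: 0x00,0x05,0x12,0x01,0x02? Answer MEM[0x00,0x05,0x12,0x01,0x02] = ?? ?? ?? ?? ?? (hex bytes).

MEM[0x00,0x05,0x12,0x01,0x02] = 51 a8 cc cc bd

[0] 0x08->0x03 len=3 : ed 38 51
[1] 0x08->0x0f len=6 : ed 38 51 cc bd 7d
[2] 0x11->0x00 len=7 : 51 cc bd 7d 6a a8 ed
query mem[0x00]=0x51, mem[0x05]=0xa8, mem[0x12]=0xcc, mem[0x01]=0xcc, mem[0x02]=0xbd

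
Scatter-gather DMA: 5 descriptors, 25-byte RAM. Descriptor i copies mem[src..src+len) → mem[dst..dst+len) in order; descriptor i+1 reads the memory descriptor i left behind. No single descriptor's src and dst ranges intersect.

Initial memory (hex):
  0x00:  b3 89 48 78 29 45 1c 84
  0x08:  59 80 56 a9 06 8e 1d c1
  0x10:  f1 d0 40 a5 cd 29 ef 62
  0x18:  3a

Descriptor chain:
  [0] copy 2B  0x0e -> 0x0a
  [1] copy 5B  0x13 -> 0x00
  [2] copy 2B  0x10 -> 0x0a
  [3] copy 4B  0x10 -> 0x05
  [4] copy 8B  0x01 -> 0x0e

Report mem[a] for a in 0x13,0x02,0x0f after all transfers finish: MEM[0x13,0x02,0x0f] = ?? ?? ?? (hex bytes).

  after D0: wrote 2B at 0x0a = 1dc1
  after D1: wrote 5B at 0x00 = a5cd29ef62
  after D2: wrote 2B at 0x0a = f1d0
  after D3: wrote 4B at 0x05 = f1d040a5
  after D4: wrote 8B at 0x0e = cd29ef62f1d040a5
query mem[0x13]=0xd0, mem[0x02]=0x29, mem[0x0f]=0x29

MEM[0x13,0x02,0x0f] = d0 29 29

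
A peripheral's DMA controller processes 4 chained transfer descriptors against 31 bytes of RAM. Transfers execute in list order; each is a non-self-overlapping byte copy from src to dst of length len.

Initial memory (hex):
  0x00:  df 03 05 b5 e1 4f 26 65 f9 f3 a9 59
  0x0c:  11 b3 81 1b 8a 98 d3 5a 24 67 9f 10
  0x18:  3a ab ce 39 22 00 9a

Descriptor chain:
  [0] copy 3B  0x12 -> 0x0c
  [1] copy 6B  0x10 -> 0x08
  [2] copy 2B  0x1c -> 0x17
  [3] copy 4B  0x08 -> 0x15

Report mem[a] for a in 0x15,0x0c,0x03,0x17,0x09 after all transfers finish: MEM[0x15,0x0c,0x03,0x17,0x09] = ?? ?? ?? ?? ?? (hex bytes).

D0: mem[0x0c..0x0e] <- [d3 5a 24]
D1: mem[0x08..0x0d] <- [8a 98 d3 5a 24 67]
D2: mem[0x17..0x18] <- [22 00]
D3: mem[0x15..0x18] <- [8a 98 d3 5a]
query mem[0x15]=0x8a, mem[0x0c]=0x24, mem[0x03]=0xb5, mem[0x17]=0xd3, mem[0x09]=0x98

MEM[0x15,0x0c,0x03,0x17,0x09] = 8a 24 b5 d3 98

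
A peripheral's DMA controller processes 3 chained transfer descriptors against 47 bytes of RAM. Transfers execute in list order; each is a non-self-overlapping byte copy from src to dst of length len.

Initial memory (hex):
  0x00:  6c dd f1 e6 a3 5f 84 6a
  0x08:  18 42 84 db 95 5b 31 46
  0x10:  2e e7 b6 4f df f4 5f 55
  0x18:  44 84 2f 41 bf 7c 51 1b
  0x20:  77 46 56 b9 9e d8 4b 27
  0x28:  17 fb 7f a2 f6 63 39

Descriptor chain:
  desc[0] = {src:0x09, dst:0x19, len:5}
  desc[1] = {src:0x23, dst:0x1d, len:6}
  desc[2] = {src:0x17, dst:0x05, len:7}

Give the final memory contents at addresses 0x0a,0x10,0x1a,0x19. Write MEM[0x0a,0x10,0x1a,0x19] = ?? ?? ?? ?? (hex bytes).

MEM[0x0a,0x10,0x1a,0x19] = 95 2e 84 42

D0: mem[0x19..0x1d] <- [42 84 db 95 5b]
D1: mem[0x1d..0x22] <- [b9 9e d8 4b 27 17]
D2: mem[0x05..0x0b] <- [55 44 42 84 db 95 b9]
query mem[0x0a]=0x95, mem[0x10]=0x2e, mem[0x1a]=0x84, mem[0x19]=0x42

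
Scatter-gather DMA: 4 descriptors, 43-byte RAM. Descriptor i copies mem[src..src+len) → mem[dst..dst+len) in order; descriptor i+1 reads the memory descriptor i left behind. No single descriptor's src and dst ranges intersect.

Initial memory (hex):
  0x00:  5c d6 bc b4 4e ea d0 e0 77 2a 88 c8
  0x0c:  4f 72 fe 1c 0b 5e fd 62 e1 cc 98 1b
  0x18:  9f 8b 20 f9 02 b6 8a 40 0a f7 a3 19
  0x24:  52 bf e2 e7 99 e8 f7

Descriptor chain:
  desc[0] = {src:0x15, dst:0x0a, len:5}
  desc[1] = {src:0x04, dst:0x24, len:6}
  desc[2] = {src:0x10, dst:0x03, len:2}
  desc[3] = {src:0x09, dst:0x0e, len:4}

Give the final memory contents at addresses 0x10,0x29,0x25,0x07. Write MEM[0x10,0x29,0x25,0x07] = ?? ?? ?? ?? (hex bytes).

D0: mem[0x0a..0x0e] <- [cc 98 1b 9f 8b]
D1: mem[0x24..0x29] <- [4e ea d0 e0 77 2a]
D2: mem[0x03..0x04] <- [0b 5e]
D3: mem[0x0e..0x11] <- [2a cc 98 1b]
query mem[0x10]=0x98, mem[0x29]=0x2a, mem[0x25]=0xea, mem[0x07]=0xe0

MEM[0x10,0x29,0x25,0x07] = 98 2a ea e0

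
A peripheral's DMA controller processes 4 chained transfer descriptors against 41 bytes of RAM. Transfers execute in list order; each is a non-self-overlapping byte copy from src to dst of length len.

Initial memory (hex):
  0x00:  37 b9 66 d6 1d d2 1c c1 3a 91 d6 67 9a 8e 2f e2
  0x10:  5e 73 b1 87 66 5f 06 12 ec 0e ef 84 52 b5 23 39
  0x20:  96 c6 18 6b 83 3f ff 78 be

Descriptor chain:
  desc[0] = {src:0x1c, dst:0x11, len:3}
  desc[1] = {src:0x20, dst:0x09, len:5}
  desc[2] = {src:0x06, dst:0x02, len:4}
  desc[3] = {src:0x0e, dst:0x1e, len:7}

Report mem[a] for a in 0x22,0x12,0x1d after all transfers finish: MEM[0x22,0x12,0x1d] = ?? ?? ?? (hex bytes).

MEM[0x22,0x12,0x1d] = b5 b5 b5

#0 dst[0x11+3] := {0x52,0xb5,0x23}
#1 dst[0x09+5] := {0x96,0xc6,0x18,0x6b,0x83}
#2 dst[0x02+4] := {0x1c,0xc1,0x3a,0x96}
#3 dst[0x1e+7] := {0x2f,0xe2,0x5e,0x52,0xb5,0x23,0x66}
query mem[0x22]=0xb5, mem[0x12]=0xb5, mem[0x1d]=0xb5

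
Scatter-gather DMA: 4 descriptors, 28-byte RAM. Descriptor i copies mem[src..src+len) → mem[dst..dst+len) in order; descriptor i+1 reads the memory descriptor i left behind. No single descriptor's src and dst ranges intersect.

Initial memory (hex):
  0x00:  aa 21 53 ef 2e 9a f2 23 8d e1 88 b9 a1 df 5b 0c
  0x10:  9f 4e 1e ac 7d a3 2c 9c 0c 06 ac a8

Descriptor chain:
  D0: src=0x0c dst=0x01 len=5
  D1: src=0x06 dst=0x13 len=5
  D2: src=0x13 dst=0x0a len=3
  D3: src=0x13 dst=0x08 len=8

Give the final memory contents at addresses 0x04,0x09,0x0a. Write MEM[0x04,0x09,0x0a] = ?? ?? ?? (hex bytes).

  after D0: wrote 5B at 0x01 = a1df5b0c9f
  after D1: wrote 5B at 0x13 = f2238de188
  after D2: wrote 3B at 0x0a = f2238d
  after D3: wrote 8B at 0x08 = f2238de1880c06ac
query mem[0x04]=0x0c, mem[0x09]=0x23, mem[0x0a]=0x8d

MEM[0x04,0x09,0x0a] = 0c 23 8d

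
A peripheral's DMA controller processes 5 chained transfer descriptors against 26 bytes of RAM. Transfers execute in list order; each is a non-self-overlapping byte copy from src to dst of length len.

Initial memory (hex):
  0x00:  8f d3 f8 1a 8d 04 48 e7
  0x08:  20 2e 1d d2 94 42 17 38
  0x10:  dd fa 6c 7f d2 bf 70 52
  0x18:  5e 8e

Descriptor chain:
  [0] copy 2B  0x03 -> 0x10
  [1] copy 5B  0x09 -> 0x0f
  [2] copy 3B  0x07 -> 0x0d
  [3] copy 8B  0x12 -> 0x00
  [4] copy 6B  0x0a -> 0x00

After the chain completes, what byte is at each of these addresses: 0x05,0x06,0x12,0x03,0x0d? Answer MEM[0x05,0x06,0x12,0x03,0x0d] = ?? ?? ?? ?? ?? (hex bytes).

#0 dst[0x10+2] := {0x1a,0x8d}
#1 dst[0x0f+5] := {0x2e,0x1d,0xd2,0x94,0x42}
#2 dst[0x0d+3] := {0xe7,0x20,0x2e}
#3 dst[0x00+8] := {0x94,0x42,0xd2,0xbf,0x70,0x52,0x5e,0x8e}
#4 dst[0x00+6] := {0x1d,0xd2,0x94,0xe7,0x20,0x2e}
query mem[0x05]=0x2e, mem[0x06]=0x5e, mem[0x12]=0x94, mem[0x03]=0xe7, mem[0x0d]=0xe7

MEM[0x05,0x06,0x12,0x03,0x0d] = 2e 5e 94 e7 e7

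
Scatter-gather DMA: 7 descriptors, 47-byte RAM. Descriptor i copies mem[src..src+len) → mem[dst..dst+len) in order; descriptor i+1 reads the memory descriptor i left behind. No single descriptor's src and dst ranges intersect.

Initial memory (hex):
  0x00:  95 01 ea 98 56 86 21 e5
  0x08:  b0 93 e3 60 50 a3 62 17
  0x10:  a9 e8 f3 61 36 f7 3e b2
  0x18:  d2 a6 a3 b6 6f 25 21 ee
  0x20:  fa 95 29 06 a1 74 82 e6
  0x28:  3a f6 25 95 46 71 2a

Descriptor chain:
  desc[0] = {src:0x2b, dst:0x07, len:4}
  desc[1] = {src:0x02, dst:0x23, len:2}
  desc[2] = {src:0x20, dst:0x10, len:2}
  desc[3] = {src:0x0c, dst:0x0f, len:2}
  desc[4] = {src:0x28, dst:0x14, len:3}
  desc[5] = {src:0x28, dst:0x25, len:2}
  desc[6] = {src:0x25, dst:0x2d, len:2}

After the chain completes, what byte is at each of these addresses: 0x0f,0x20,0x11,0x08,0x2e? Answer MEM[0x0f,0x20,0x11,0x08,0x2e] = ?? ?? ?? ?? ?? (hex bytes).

MEM[0x0f,0x20,0x11,0x08,0x2e] = 50 fa 95 46 f6

#0 dst[0x07+4] := {0x95,0x46,0x71,0x2a}
#1 dst[0x23+2] := {0xea,0x98}
#2 dst[0x10+2] := {0xfa,0x95}
#3 dst[0x0f+2] := {0x50,0xa3}
#4 dst[0x14+3] := {0x3a,0xf6,0x25}
#5 dst[0x25+2] := {0x3a,0xf6}
#6 dst[0x2d+2] := {0x3a,0xf6}
query mem[0x0f]=0x50, mem[0x20]=0xfa, mem[0x11]=0x95, mem[0x08]=0x46, mem[0x2e]=0xf6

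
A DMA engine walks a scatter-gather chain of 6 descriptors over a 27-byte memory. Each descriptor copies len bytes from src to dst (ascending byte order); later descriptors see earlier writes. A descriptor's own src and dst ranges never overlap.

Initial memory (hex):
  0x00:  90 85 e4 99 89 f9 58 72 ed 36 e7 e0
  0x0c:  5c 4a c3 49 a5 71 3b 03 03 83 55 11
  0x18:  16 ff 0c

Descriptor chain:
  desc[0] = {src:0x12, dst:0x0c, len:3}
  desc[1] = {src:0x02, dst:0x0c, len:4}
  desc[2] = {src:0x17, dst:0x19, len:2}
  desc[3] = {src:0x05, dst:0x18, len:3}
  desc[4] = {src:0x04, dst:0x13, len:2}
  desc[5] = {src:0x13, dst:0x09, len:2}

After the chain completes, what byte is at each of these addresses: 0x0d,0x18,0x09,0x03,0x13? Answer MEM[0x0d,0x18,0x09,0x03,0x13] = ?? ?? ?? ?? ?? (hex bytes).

  after D0: wrote 3B at 0x0c = 3b0303
  after D1: wrote 4B at 0x0c = e49989f9
  after D2: wrote 2B at 0x19 = 1116
  after D3: wrote 3B at 0x18 = f95872
  after D4: wrote 2B at 0x13 = 89f9
  after D5: wrote 2B at 0x09 = 89f9
query mem[0x0d]=0x99, mem[0x18]=0xf9, mem[0x09]=0x89, mem[0x03]=0x99, mem[0x13]=0x89

MEM[0x0d,0x18,0x09,0x03,0x13] = 99 f9 89 99 89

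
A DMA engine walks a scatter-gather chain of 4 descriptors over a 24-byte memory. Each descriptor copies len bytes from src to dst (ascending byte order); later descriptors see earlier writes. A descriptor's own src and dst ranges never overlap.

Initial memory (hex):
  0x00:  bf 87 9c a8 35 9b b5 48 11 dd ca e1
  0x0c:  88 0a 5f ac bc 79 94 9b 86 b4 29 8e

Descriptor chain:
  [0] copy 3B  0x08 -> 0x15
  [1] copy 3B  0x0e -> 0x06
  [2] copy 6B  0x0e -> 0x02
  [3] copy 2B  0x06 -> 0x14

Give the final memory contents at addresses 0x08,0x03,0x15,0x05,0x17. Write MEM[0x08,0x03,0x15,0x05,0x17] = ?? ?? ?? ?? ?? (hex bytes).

MEM[0x08,0x03,0x15,0x05,0x17] = bc ac 9b 79 ca

D0: mem[0x15..0x17] <- [11 dd ca]
D1: mem[0x06..0x08] <- [5f ac bc]
D2: mem[0x02..0x07] <- [5f ac bc 79 94 9b]
D3: mem[0x14..0x15] <- [94 9b]
query mem[0x08]=0xbc, mem[0x03]=0xac, mem[0x15]=0x9b, mem[0x05]=0x79, mem[0x17]=0xca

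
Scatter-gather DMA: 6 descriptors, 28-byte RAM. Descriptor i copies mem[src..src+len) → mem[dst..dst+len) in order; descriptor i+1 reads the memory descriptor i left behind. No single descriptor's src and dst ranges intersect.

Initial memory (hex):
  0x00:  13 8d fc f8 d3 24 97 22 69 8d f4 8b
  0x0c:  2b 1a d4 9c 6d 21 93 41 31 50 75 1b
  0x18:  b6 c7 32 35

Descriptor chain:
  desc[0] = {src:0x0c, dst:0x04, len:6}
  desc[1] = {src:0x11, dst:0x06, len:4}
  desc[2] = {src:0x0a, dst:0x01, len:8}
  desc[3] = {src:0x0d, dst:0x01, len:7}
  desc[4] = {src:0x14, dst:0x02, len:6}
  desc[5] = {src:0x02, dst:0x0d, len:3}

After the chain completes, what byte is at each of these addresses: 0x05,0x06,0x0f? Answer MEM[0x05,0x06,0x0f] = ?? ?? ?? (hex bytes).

MEM[0x05,0x06,0x0f] = 1b b6 75

  after D0: wrote 6B at 0x04 = 2b1ad49c6d21
  after D1: wrote 4B at 0x06 = 21934131
  after D2: wrote 8B at 0x01 = f48b2b1ad49c6d21
  after D3: wrote 7B at 0x01 = 1ad49c6d219341
  after D4: wrote 6B at 0x02 = 3150751bb6c7
  after D5: wrote 3B at 0x0d = 315075
query mem[0x05]=0x1b, mem[0x06]=0xb6, mem[0x0f]=0x75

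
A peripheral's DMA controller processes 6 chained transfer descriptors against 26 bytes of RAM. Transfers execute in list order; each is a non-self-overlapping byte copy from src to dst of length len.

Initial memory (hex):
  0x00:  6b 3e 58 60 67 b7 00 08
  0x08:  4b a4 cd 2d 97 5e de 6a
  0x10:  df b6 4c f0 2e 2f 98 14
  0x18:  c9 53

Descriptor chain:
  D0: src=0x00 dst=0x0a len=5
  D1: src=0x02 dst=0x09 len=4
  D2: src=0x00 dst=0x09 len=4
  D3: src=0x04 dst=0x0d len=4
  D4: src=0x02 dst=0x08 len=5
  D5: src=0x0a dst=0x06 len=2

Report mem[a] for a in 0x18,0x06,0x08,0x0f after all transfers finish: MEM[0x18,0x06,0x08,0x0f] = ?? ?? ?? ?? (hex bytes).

MEM[0x18,0x06,0x08,0x0f] = c9 67 58 00

[0] 0x00->0x0a len=5 : 6b 3e 58 60 67
[1] 0x02->0x09 len=4 : 58 60 67 b7
[2] 0x00->0x09 len=4 : 6b 3e 58 60
[3] 0x04->0x0d len=4 : 67 b7 00 08
[4] 0x02->0x08 len=5 : 58 60 67 b7 00
[5] 0x0a->0x06 len=2 : 67 b7
query mem[0x18]=0xc9, mem[0x06]=0x67, mem[0x08]=0x58, mem[0x0f]=0x00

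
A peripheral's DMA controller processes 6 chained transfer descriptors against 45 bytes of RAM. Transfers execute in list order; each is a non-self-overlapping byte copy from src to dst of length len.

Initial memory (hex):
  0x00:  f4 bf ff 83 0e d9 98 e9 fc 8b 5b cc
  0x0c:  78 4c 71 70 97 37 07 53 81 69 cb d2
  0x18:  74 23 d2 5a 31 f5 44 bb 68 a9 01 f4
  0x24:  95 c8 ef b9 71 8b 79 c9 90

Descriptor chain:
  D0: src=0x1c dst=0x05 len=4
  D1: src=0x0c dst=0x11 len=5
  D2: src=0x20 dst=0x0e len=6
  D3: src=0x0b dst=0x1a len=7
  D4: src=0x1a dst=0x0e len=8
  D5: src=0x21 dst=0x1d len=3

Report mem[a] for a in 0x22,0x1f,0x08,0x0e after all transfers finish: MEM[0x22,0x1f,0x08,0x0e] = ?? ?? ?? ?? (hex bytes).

MEM[0x22,0x1f,0x08,0x0e] = 01 f4 bb cc

#0 dst[0x05+4] := {0x31,0xf5,0x44,0xbb}
#1 dst[0x11+5] := {0x78,0x4c,0x71,0x70,0x97}
#2 dst[0x0e+6] := {0x68,0xa9,0x01,0xf4,0x95,0xc8}
#3 dst[0x1a+7] := {0xcc,0x78,0x4c,0x68,0xa9,0x01,0xf4}
#4 dst[0x0e+8] := {0xcc,0x78,0x4c,0x68,0xa9,0x01,0xf4,0xa9}
#5 dst[0x1d+3] := {0xa9,0x01,0xf4}
query mem[0x22]=0x01, mem[0x1f]=0xf4, mem[0x08]=0xbb, mem[0x0e]=0xcc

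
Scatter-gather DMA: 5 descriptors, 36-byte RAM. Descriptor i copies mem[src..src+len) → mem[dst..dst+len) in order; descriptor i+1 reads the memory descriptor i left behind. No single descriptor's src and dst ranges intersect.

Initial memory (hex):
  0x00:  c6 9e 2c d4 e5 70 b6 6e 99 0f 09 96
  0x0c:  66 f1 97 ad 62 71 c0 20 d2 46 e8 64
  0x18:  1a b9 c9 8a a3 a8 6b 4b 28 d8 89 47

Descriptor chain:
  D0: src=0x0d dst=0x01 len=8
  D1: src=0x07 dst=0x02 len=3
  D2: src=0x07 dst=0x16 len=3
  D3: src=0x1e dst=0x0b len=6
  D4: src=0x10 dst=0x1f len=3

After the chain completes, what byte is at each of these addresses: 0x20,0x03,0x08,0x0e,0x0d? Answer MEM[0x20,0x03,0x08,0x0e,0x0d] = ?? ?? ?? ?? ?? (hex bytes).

MEM[0x20,0x03,0x08,0x0e,0x0d] = 71 d2 d2 d8 28

#0 dst[0x01+8] := {0xf1,0x97,0xad,0x62,0x71,0xc0,0x20,0xd2}
#1 dst[0x02+3] := {0x20,0xd2,0x0f}
#2 dst[0x16+3] := {0x20,0xd2,0x0f}
#3 dst[0x0b+6] := {0x6b,0x4b,0x28,0xd8,0x89,0x47}
#4 dst[0x1f+3] := {0x47,0x71,0xc0}
query mem[0x20]=0x71, mem[0x03]=0xd2, mem[0x08]=0xd2, mem[0x0e]=0xd8, mem[0x0d]=0x28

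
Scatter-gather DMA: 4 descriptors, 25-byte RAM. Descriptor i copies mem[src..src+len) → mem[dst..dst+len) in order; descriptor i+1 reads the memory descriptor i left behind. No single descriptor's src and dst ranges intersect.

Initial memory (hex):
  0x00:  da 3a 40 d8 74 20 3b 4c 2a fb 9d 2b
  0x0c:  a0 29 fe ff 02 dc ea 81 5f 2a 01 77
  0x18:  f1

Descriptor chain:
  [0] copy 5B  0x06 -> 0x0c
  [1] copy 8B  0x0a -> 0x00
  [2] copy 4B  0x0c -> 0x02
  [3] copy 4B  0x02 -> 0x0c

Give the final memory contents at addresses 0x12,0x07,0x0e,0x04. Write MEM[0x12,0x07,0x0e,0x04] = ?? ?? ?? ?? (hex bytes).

[0] 0x06->0x0c len=5 : 3b 4c 2a fb 9d
[1] 0x0a->0x00 len=8 : 9d 2b 3b 4c 2a fb 9d dc
[2] 0x0c->0x02 len=4 : 3b 4c 2a fb
[3] 0x02->0x0c len=4 : 3b 4c 2a fb
query mem[0x12]=0xea, mem[0x07]=0xdc, mem[0x0e]=0x2a, mem[0x04]=0x2a

MEM[0x12,0x07,0x0e,0x04] = ea dc 2a 2a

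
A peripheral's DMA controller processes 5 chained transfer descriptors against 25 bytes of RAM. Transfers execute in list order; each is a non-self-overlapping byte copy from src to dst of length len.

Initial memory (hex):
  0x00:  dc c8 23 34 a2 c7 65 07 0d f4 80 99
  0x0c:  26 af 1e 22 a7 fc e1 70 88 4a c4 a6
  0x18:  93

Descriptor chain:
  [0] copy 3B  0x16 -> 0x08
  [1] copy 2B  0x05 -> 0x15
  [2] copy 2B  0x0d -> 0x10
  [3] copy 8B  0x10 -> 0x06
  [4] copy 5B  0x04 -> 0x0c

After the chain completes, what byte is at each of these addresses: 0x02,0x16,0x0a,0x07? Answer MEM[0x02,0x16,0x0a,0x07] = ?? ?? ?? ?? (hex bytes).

MEM[0x02,0x16,0x0a,0x07] = 23 65 88 1e

D0: mem[0x08..0x0a] <- [c4 a6 93]
D1: mem[0x15..0x16] <- [c7 65]
D2: mem[0x10..0x11] <- [af 1e]
D3: mem[0x06..0x0d] <- [af 1e e1 70 88 c7 65 a6]
D4: mem[0x0c..0x10] <- [a2 c7 af 1e e1]
query mem[0x02]=0x23, mem[0x16]=0x65, mem[0x0a]=0x88, mem[0x07]=0x1e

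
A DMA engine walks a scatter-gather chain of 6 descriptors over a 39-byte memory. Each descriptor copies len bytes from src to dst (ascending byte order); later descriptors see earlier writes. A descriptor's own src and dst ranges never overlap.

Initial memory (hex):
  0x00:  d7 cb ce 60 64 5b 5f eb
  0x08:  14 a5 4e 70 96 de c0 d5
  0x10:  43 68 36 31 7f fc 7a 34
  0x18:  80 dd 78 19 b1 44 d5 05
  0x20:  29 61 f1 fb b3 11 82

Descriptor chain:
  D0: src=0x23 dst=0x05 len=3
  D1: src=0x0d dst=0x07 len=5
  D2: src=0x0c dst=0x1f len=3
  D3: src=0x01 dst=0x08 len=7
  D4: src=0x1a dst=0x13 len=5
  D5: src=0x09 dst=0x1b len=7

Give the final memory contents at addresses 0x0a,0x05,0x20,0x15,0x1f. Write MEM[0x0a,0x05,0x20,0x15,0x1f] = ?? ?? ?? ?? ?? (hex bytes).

MEM[0x0a,0x05,0x20,0x15,0x1f] = 60 fb de b1 b3

#0 dst[0x05+3] := {0xfb,0xb3,0x11}
#1 dst[0x07+5] := {0xde,0xc0,0xd5,0x43,0x68}
#2 dst[0x1f+3] := {0x96,0xde,0xc0}
#3 dst[0x08+7] := {0xcb,0xce,0x60,0x64,0xfb,0xb3,0xde}
#4 dst[0x13+5] := {0x78,0x19,0xb1,0x44,0xd5}
#5 dst[0x1b+7] := {0xce,0x60,0x64,0xfb,0xb3,0xde,0xd5}
query mem[0x0a]=0x60, mem[0x05]=0xfb, mem[0x20]=0xde, mem[0x15]=0xb1, mem[0x1f]=0xb3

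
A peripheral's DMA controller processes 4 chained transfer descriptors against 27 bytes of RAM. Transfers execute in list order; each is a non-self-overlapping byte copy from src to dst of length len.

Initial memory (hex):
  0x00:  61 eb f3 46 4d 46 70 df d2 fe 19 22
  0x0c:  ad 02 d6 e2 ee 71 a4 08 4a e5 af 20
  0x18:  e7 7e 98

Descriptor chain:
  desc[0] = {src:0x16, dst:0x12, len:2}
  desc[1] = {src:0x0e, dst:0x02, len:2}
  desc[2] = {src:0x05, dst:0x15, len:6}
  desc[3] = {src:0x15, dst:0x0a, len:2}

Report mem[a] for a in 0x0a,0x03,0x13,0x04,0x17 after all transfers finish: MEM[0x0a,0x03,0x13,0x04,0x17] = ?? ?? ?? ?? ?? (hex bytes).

[0] 0x16->0x12 len=2 : af 20
[1] 0x0e->0x02 len=2 : d6 e2
[2] 0x05->0x15 len=6 : 46 70 df d2 fe 19
[3] 0x15->0x0a len=2 : 46 70
query mem[0x0a]=0x46, mem[0x03]=0xe2, mem[0x13]=0x20, mem[0x04]=0x4d, mem[0x17]=0xdf

MEM[0x0a,0x03,0x13,0x04,0x17] = 46 e2 20 4d df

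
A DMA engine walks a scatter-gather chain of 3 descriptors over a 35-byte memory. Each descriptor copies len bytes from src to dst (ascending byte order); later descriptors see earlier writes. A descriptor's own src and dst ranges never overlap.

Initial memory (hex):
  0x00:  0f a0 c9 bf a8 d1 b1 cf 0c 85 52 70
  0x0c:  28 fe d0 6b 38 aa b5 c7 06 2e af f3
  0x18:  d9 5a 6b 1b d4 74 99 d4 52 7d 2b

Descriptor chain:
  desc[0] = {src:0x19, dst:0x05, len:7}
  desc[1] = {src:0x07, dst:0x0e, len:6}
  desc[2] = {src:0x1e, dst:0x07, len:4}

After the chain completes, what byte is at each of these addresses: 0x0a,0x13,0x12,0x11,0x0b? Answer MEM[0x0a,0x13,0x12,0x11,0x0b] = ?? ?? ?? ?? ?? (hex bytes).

[0] 0x19->0x05 len=7 : 5a 6b 1b d4 74 99 d4
[1] 0x07->0x0e len=6 : 1b d4 74 99 d4 28
[2] 0x1e->0x07 len=4 : 99 d4 52 7d
query mem[0x0a]=0x7d, mem[0x13]=0x28, mem[0x12]=0xd4, mem[0x11]=0x99, mem[0x0b]=0xd4

MEM[0x0a,0x13,0x12,0x11,0x0b] = 7d 28 d4 99 d4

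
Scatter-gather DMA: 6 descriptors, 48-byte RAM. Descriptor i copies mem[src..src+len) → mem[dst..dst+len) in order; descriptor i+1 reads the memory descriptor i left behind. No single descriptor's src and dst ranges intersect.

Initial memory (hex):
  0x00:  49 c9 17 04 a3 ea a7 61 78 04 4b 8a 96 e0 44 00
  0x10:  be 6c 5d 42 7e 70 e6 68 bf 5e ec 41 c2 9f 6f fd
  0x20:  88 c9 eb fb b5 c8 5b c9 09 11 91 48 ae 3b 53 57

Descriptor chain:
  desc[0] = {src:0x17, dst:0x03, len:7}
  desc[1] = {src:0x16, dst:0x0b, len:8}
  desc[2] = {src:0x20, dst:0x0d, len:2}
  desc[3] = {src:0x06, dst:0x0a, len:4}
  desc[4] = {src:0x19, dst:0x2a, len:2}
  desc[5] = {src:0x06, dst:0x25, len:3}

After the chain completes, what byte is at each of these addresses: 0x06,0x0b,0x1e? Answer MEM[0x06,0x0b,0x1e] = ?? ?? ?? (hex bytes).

D0: mem[0x03..0x09] <- [68 bf 5e ec 41 c2 9f]
D1: mem[0x0b..0x12] <- [e6 68 bf 5e ec 41 c2 9f]
D2: mem[0x0d..0x0e] <- [88 c9]
D3: mem[0x0a..0x0d] <- [ec 41 c2 9f]
D4: mem[0x2a..0x2b] <- [5e ec]
D5: mem[0x25..0x27] <- [ec 41 c2]
query mem[0x06]=0xec, mem[0x0b]=0x41, mem[0x1e]=0x6f

MEM[0x06,0x0b,0x1e] = ec 41 6f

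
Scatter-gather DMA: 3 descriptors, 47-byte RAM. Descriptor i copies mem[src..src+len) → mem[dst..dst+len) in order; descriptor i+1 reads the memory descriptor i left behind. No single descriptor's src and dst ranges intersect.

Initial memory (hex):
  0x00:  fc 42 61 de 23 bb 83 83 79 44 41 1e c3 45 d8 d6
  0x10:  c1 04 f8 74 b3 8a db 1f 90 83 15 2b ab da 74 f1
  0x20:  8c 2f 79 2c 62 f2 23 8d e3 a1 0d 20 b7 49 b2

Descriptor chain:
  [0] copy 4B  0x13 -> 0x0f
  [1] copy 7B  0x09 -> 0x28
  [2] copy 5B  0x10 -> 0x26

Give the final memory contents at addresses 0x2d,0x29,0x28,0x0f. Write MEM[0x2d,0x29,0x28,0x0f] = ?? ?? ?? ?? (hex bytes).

[0] 0x13->0x0f len=4 : 74 b3 8a db
[1] 0x09->0x28 len=7 : 44 41 1e c3 45 d8 74
[2] 0x10->0x26 len=5 : b3 8a db 74 b3
query mem[0x2d]=0xd8, mem[0x29]=0x74, mem[0x28]=0xdb, mem[0x0f]=0x74

MEM[0x2d,0x29,0x28,0x0f] = d8 74 db 74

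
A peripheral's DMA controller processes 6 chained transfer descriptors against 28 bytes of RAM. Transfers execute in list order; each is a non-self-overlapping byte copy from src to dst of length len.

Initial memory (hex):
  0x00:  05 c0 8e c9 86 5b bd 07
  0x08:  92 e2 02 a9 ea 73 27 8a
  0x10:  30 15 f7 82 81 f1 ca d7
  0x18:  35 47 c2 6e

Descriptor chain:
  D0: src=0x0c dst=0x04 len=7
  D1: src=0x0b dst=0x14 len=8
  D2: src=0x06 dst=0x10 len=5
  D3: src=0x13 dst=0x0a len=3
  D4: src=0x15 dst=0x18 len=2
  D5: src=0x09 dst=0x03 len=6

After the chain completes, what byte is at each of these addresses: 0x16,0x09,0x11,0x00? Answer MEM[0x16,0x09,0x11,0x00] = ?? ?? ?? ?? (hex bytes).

[0] 0x0c->0x04 len=7 : ea 73 27 8a 30 15 f7
[1] 0x0b->0x14 len=8 : a9 ea 73 27 8a 30 15 f7
[2] 0x06->0x10 len=5 : 27 8a 30 15 f7
[3] 0x13->0x0a len=3 : 15 f7 ea
[4] 0x15->0x18 len=2 : ea 73
[5] 0x09->0x03 len=6 : 15 15 f7 ea 73 27
query mem[0x16]=0x73, mem[0x09]=0x15, mem[0x11]=0x8a, mem[0x00]=0x05

MEM[0x16,0x09,0x11,0x00] = 73 15 8a 05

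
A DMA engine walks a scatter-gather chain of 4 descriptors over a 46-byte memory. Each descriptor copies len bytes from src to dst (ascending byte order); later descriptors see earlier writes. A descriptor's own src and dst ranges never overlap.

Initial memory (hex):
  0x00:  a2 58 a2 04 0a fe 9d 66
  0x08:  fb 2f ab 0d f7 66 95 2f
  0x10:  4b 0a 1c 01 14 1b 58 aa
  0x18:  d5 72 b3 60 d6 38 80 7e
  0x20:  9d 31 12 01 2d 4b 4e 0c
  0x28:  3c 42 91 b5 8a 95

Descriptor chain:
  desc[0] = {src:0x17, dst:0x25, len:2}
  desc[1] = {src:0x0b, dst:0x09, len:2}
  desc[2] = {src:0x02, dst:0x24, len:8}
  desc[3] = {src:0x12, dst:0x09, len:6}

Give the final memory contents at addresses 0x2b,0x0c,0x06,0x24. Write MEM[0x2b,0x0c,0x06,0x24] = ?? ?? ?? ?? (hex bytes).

D0: mem[0x25..0x26] <- [aa d5]
D1: mem[0x09..0x0a] <- [0d f7]
D2: mem[0x24..0x2b] <- [a2 04 0a fe 9d 66 fb 0d]
D3: mem[0x09..0x0e] <- [1c 01 14 1b 58 aa]
query mem[0x2b]=0x0d, mem[0x0c]=0x1b, mem[0x06]=0x9d, mem[0x24]=0xa2

MEM[0x2b,0x0c,0x06,0x24] = 0d 1b 9d a2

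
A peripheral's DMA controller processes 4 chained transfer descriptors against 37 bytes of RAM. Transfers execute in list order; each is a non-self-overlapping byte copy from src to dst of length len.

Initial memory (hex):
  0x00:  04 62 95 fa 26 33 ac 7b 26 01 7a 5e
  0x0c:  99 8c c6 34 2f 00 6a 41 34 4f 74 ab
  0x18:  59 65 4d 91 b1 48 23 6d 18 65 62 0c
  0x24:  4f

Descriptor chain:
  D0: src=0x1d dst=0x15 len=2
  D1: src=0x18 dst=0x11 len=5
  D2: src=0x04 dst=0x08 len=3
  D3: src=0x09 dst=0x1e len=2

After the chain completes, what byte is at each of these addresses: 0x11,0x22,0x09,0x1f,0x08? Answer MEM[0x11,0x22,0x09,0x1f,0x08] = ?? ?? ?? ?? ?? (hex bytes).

MEM[0x11,0x22,0x09,0x1f,0x08] = 59 62 33 ac 26

D0: mem[0x15..0x16] <- [48 23]
D1: mem[0x11..0x15] <- [59 65 4d 91 b1]
D2: mem[0x08..0x0a] <- [26 33 ac]
D3: mem[0x1e..0x1f] <- [33 ac]
query mem[0x11]=0x59, mem[0x22]=0x62, mem[0x09]=0x33, mem[0x1f]=0xac, mem[0x08]=0x26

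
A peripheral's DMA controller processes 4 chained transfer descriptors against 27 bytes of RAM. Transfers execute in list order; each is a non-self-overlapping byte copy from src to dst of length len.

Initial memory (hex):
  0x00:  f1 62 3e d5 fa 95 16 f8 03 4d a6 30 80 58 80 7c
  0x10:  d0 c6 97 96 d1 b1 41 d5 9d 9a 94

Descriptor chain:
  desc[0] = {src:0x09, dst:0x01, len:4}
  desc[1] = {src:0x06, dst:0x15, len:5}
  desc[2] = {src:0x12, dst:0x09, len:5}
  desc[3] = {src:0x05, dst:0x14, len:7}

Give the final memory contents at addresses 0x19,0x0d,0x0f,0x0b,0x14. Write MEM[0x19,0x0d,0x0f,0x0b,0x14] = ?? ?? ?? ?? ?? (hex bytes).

MEM[0x19,0x0d,0x0f,0x0b,0x14] = 96 f8 7c d1 95

[0] 0x09->0x01 len=4 : 4d a6 30 80
[1] 0x06->0x15 len=5 : 16 f8 03 4d a6
[2] 0x12->0x09 len=5 : 97 96 d1 16 f8
[3] 0x05->0x14 len=7 : 95 16 f8 03 97 96 d1
query mem[0x19]=0x96, mem[0x0d]=0xf8, mem[0x0f]=0x7c, mem[0x0b]=0xd1, mem[0x14]=0x95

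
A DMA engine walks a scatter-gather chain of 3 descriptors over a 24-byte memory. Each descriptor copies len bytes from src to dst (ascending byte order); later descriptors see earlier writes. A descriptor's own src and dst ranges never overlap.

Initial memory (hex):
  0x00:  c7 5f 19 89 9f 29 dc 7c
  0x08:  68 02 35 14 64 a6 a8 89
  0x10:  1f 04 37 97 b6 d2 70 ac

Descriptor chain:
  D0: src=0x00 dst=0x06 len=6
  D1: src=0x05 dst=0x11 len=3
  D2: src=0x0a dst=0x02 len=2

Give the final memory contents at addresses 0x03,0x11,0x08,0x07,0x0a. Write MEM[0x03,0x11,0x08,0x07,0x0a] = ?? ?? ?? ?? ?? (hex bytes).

MEM[0x03,0x11,0x08,0x07,0x0a] = 29 29 19 5f 9f

[0] 0x00->0x06 len=6 : c7 5f 19 89 9f 29
[1] 0x05->0x11 len=3 : 29 c7 5f
[2] 0x0a->0x02 len=2 : 9f 29
query mem[0x03]=0x29, mem[0x11]=0x29, mem[0x08]=0x19, mem[0x07]=0x5f, mem[0x0a]=0x9f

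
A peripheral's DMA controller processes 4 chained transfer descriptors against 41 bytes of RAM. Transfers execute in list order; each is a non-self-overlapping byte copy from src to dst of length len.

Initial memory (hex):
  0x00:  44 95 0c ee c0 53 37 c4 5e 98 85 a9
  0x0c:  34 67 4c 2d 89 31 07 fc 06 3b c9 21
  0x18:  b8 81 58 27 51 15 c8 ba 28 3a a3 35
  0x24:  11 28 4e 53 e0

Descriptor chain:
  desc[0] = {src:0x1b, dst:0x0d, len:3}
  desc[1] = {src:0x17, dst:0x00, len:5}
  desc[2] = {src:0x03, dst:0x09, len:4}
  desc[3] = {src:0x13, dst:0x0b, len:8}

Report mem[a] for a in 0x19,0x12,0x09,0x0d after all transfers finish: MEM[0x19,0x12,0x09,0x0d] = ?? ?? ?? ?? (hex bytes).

  after D0: wrote 3B at 0x0d = 275115
  after D1: wrote 5B at 0x00 = 21b8815827
  after D2: wrote 4B at 0x09 = 58275337
  after D3: wrote 8B at 0x0b = fc063bc921b88158
query mem[0x19]=0x81, mem[0x12]=0x58, mem[0x09]=0x58, mem[0x0d]=0x3b

MEM[0x19,0x12,0x09,0x0d] = 81 58 58 3b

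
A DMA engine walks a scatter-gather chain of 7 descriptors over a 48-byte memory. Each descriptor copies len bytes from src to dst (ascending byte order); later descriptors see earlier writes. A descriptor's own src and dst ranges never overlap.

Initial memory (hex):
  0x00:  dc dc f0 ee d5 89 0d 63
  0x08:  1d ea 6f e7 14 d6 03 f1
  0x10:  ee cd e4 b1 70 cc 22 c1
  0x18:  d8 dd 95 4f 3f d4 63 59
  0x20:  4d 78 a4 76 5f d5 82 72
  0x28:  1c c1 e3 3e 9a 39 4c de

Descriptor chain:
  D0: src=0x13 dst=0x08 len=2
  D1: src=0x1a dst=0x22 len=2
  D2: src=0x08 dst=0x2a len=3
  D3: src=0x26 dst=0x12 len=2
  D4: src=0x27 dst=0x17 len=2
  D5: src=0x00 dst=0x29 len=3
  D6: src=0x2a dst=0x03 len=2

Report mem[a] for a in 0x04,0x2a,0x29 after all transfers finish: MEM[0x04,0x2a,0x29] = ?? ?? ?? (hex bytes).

MEM[0x04,0x2a,0x29] = f0 dc dc

#0 dst[0x08+2] := {0xb1,0x70}
#1 dst[0x22+2] := {0x95,0x4f}
#2 dst[0x2a+3] := {0xb1,0x70,0x6f}
#3 dst[0x12+2] := {0x82,0x72}
#4 dst[0x17+2] := {0x72,0x1c}
#5 dst[0x29+3] := {0xdc,0xdc,0xf0}
#6 dst[0x03+2] := {0xdc,0xf0}
query mem[0x04]=0xf0, mem[0x2a]=0xdc, mem[0x29]=0xdc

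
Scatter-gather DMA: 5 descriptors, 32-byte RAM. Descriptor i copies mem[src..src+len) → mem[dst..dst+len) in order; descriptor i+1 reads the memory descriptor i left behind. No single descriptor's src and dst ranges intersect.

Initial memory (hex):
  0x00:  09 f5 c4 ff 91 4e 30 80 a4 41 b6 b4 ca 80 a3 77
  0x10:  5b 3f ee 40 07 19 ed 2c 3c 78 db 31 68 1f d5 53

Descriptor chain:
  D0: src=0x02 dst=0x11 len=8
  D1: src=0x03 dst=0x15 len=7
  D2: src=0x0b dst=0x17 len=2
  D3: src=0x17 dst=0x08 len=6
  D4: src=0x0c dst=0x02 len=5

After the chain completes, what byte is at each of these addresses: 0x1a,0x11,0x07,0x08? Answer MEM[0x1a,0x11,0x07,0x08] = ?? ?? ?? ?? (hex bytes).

MEM[0x1a,0x11,0x07,0x08] = a4 c4 80 b4

D0: mem[0x11..0x18] <- [c4 ff 91 4e 30 80 a4 41]
D1: mem[0x15..0x1b] <- [ff 91 4e 30 80 a4 41]
D2: mem[0x17..0x18] <- [b4 ca]
D3: mem[0x08..0x0d] <- [b4 ca 80 a4 41 68]
D4: mem[0x02..0x06] <- [41 68 a3 77 5b]
query mem[0x1a]=0xa4, mem[0x11]=0xc4, mem[0x07]=0x80, mem[0x08]=0xb4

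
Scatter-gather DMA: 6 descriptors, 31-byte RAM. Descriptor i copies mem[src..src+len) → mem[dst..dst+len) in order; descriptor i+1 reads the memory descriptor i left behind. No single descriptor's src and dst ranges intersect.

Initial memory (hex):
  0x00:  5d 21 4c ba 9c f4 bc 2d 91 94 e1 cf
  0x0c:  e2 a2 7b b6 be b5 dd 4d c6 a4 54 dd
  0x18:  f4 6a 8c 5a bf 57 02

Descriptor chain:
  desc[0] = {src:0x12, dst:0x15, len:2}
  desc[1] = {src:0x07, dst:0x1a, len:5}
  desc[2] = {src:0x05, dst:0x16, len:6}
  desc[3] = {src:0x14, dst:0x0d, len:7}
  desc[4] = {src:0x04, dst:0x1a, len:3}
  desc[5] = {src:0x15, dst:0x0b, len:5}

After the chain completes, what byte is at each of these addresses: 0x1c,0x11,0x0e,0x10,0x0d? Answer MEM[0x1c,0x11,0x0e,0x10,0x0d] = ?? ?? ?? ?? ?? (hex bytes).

MEM[0x1c,0x11,0x0e,0x10,0x0d] = bc 2d 2d bc bc

#0 dst[0x15+2] := {0xdd,0x4d}
#1 dst[0x1a+5] := {0x2d,0x91,0x94,0xe1,0xcf}
#2 dst[0x16+6] := {0xf4,0xbc,0x2d,0x91,0x94,0xe1}
#3 dst[0x0d+7] := {0xc6,0xdd,0xf4,0xbc,0x2d,0x91,0x94}
#4 dst[0x1a+3] := {0x9c,0xf4,0xbc}
#5 dst[0x0b+5] := {0xdd,0xf4,0xbc,0x2d,0x91}
query mem[0x1c]=0xbc, mem[0x11]=0x2d, mem[0x0e]=0x2d, mem[0x10]=0xbc, mem[0x0d]=0xbc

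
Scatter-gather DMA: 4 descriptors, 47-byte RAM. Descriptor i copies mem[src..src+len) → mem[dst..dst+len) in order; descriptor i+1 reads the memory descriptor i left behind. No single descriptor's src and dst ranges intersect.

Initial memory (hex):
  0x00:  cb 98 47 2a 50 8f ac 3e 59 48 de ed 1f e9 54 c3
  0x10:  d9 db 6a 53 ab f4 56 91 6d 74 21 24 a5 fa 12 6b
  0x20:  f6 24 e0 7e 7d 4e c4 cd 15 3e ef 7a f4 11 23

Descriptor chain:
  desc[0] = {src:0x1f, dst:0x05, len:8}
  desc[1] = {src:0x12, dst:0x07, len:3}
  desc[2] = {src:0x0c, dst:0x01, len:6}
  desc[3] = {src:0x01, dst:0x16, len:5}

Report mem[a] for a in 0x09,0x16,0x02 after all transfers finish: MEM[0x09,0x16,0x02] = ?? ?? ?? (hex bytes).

MEM[0x09,0x16,0x02] = ab c4 e9

[0] 0x1f->0x05 len=8 : 6b f6 24 e0 7e 7d 4e c4
[1] 0x12->0x07 len=3 : 6a 53 ab
[2] 0x0c->0x01 len=6 : c4 e9 54 c3 d9 db
[3] 0x01->0x16 len=5 : c4 e9 54 c3 d9
query mem[0x09]=0xab, mem[0x16]=0xc4, mem[0x02]=0xe9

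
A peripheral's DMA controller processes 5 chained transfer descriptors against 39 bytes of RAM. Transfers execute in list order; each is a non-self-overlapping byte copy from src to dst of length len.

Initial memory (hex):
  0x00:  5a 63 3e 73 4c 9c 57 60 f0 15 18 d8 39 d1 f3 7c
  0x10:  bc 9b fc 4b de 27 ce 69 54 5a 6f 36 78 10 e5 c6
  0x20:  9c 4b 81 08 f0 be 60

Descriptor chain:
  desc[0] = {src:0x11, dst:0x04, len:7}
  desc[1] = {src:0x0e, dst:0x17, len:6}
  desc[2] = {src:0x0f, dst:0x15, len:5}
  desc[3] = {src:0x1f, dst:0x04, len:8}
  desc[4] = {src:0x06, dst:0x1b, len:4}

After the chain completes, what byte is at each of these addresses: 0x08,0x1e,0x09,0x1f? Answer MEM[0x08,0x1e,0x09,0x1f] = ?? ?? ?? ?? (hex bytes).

MEM[0x08,0x1e,0x09,0x1f] = 08 f0 f0 c6

[0] 0x11->0x04 len=7 : 9b fc 4b de 27 ce 69
[1] 0x0e->0x17 len=6 : f3 7c bc 9b fc 4b
[2] 0x0f->0x15 len=5 : 7c bc 9b fc 4b
[3] 0x1f->0x04 len=8 : c6 9c 4b 81 08 f0 be 60
[4] 0x06->0x1b len=4 : 4b 81 08 f0
query mem[0x08]=0x08, mem[0x1e]=0xf0, mem[0x09]=0xf0, mem[0x1f]=0xc6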